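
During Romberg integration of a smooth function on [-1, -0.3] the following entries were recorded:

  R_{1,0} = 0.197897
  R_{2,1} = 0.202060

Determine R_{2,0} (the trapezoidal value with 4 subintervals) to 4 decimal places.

0.2010

From R_{2,1} = (4·R_{2,0} − R_{1,0})/3, solve for R_{2,0}:
4·R_{2,0} = 3·0.202060 + 0.197897 = 0.804077
R_{2,0} = 0.201019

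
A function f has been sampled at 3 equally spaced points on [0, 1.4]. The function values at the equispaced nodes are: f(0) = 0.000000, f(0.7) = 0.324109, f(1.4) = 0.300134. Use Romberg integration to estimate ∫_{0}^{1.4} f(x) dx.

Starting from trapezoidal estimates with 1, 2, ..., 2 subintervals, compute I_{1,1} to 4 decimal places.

0.3725

I_{0,0} (trapezoid, 1 panel, h=1.4000): 0.210094
I_{1,0} (trapezoid, 2 panels, h=0.7000): 0.331923
I_{1,1} = 0.331923 + (0.331923 − 0.210094)/3 = 0.372533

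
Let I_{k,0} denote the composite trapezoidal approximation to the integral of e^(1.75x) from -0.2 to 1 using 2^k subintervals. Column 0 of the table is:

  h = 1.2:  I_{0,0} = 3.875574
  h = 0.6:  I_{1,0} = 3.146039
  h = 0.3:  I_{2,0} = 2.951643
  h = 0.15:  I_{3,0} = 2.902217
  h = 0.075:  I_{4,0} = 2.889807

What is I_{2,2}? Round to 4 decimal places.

2.8858

Richardson extrapolation on the trapezoidal column (denominator 4−1=3):
I_{1,1} = 3.146039 + (3.146039 − 3.875574)/3 = 2.902861
I_{2,1} = (4·2.951643 − 3.146039) / 3 = 2.886844
I_{2,2} = 2.886844 + (2.886844 − 2.902861)/15 = 2.885776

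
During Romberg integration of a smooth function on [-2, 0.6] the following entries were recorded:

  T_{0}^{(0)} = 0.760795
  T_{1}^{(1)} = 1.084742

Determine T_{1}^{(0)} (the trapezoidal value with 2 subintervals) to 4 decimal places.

1.0038

From T_{1}^{(1)} = (4·T_{1}^{(0)} − T_{0}^{(0)})/3, solve for T_{1}^{(0)}:
4·T_{1}^{(0)} = 3·1.084742 + 0.760795 = 4.015021
T_{1}^{(0)} = 1.003755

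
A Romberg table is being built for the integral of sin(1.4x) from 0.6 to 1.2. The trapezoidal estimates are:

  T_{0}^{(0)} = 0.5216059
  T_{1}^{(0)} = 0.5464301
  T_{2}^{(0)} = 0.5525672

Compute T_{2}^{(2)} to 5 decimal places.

0.55461

Richardson extrapolation on the trapezoidal column (denominator 4−1=3):
T_{1}^{(1)} = (4·0.5464301 − 0.5216059) / 3 = 0.5547048
T_{2}^{(1)} = (4·0.5525672 − 0.5464301) / 3 = 0.5546129
T_{2}^{(2)} = (16·0.5546129 − 0.5547048) / 15 = 0.5546068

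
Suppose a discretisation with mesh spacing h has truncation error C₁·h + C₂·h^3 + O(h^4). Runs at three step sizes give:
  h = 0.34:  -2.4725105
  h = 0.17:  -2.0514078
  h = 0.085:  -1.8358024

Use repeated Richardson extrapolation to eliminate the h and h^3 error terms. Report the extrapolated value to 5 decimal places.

First eliminate the h term (factor 2^1 = 2):
  B₁ = (2·(-2.0514078) − (-2.4725105))/1 = -1.6303051
  B₂ = (2·(-1.8358024) − (-2.0514078))/1 = -1.6201970
Then eliminate the h^3 term (factor 2^3 = 8):
  (8·(-1.6201970) − (-1.6303051))/7 = -1.6187530

-1.61875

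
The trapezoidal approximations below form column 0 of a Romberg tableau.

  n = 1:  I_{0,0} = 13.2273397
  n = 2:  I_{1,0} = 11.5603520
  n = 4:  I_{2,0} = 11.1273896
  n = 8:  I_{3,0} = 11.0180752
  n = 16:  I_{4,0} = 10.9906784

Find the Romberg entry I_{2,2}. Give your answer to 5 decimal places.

Richardson extrapolation on the trapezoidal column (denominator 4−1=3):
I_{1,1} = (4·11.5603520 − 13.2273397) / 3 = 11.0046894
I_{2,1} = 11.1273896 + (11.1273896 − 11.5603520)/3 = 10.9830688
I_{2,2} = (16·10.9830688 − 11.0046894) / 15 = 10.9816274

10.98163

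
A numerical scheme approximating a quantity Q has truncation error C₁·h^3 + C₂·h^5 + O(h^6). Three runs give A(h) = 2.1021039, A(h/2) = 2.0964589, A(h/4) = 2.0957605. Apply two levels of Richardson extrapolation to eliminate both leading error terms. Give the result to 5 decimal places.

2.09566

First eliminate the h^3 term (factor 2^3 = 8):
  B₁ = (8·2.0964589 − 2.1021039)/7 = 2.0956525
  B₂ = (8·2.0957605 − 2.0964589)/7 = 2.0956607
Then eliminate the h^5 term (factor 2^5 = 32):
  (32·2.0956607 − 2.0956525)/31 = 2.0956610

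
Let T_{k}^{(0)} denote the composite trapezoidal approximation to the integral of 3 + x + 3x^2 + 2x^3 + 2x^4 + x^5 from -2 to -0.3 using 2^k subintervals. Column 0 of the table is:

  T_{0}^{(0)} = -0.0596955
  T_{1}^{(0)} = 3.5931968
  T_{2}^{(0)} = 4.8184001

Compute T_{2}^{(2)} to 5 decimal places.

5.25453

T_{1}^{(1)} = (4·3.5931968 − (-0.0596955)) / 3 = 4.8108276
T_{2}^{(1)} = 4.8184001 + (4.8184001 − 3.5931968)/3 = 5.2268012
T_{2}^{(2)} = (16·5.2268012 − 4.8108276) / 15 = 5.2545328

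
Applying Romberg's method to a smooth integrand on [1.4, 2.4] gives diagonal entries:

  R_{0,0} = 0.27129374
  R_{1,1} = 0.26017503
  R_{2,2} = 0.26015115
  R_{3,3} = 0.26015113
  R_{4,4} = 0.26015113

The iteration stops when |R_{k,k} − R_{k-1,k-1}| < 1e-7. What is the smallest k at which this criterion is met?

k = 3

|R_{1,1} − R_{0,0}| = 0.01111871 ≥ 1e-7
|R_{2,2} − R_{1,1}| = 0.00002388 ≥ 1e-7
|R_{3,3} − R_{2,2}| = 0.00000002 < 1e-7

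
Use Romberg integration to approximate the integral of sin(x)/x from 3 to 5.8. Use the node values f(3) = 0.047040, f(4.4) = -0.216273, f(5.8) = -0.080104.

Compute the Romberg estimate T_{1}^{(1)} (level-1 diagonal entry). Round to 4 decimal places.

T_{0}^{(0)} (trapezoid, 1 panel, h=2.8000): -0.046290
T_{1}^{(0)} (trapezoid, 2 panels, h=1.4000): -0.325927
T_{1}^{(1)} = -0.325927 + (-0.325927 − (-0.046290))/3 = -0.419139

-0.4191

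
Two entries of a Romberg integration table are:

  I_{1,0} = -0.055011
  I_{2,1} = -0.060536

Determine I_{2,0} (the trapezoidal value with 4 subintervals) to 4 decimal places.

From I_{2,1} = (4·I_{2,0} − I_{1,0})/3, solve for I_{2,0}:
4·I_{2,0} = 3·(-0.060536) + (-0.055011) = -0.236619
I_{2,0} = -0.059155

-0.0592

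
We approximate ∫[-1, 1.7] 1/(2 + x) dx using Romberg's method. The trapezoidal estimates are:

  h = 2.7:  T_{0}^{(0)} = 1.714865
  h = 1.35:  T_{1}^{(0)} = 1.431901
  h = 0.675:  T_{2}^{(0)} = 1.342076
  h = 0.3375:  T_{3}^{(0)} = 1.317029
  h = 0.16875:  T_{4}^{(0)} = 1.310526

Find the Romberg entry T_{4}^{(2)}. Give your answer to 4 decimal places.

1.3083

Richardson extrapolation on the trapezoidal column (denominator 4−1=3):
T_{3}^{(1)} = (4·1.317029 − 1.342076) / 3 = 1.308680
T_{4}^{(1)} = (4·1.310526 − 1.317029) / 3 = 1.308358
T_{4}^{(2)} = 1.308358 + (1.308358 − 1.308680)/15 = 1.308337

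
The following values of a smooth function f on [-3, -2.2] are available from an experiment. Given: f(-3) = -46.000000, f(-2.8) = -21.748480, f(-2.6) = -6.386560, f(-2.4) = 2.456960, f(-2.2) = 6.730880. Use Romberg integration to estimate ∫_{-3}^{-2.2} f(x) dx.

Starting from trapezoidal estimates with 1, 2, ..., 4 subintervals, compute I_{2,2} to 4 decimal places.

I_{0,0} (trapezoid, 1 panel, h=0.8000): -15.707648
I_{1,0} (trapezoid, 2 panels, h=0.4000): -10.408448
I_{2,0} (trapezoid, 4 panels, h=0.2000): -9.062528
I_{1,1} = -10.408448 + (-10.408448 − (-15.707648))/3 = -8.642048
I_{2,1} = -9.062528 + (-9.062528 − (-10.408448))/3 = -8.613888
I_{2,2} = -8.613888 + (-8.613888 − (-8.642048))/15 = -8.612011

-8.6120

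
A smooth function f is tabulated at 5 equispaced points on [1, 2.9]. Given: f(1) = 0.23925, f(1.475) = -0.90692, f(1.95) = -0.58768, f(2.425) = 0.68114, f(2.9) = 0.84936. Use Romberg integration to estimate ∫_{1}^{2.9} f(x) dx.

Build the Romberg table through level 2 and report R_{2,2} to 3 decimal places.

-0.141

R_{0,0} (trapezoid, 1 panel, h=1.9000): 1.03418
R_{1,0} (trapezoid, 2 panels, h=0.9500): -0.04121
R_{2,0} (trapezoid, 4 panels, h=0.4750): -0.12785
R_{1,1} = -0.04121 + (-0.04121 − 1.03418)/3 = -0.39967
R_{2,1} = -0.12785 + (-0.12785 − (-0.04121))/3 = -0.15673
R_{2,2} = -0.15673 + (-0.15673 − (-0.39967))/15 = -0.14053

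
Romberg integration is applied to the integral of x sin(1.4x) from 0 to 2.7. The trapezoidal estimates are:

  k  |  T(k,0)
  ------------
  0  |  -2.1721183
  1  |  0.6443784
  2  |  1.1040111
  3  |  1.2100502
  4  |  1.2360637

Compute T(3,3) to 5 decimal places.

Richardson extrapolation on the trapezoidal column (denominator 4−1=3):
T(1,1) = 0.6443784 + (0.6443784 − (-2.1721183))/3 = 1.5832106
T(2,1) = 1.1040111 + (1.1040111 − 0.6443784)/3 = 1.2572220
T(3,1) = 1.2100502 + (1.2100502 − 1.1040111)/3 = 1.2453966
T(2,2) = 1.2572220 + (1.2572220 − 1.5832106)/15 = 1.2354894
T(3,2) = (16·1.2453966 − 1.2572220) / 15 = 1.2446082
T(3,3) = (64·1.2446082 − 1.2354894) / 63 = 1.2447529
(Column j=1 coincides with Simpson's rule on the same nodes.)

1.24475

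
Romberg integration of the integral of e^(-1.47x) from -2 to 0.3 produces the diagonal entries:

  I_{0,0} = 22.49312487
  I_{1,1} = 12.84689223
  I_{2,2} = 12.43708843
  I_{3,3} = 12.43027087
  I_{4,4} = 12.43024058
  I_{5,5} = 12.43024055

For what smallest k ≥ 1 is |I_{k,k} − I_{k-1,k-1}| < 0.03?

k = 3

|I_{1,1} − I_{0,0}| = 9.64623264 ≥ 0.03
|I_{2,2} − I_{1,1}| = 0.40980380 ≥ 0.03
|I_{3,3} − I_{2,2}| = 0.00681756 < 0.03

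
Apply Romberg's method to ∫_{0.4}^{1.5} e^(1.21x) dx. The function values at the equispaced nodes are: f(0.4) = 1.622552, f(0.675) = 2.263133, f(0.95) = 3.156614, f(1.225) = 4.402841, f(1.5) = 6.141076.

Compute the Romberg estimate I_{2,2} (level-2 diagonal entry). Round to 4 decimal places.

I_{0,0} (trapezoid, 1 panel, h=1.1000): 4.269995
I_{1,0} (trapezoid, 2 panels, h=0.5500): 3.871135
I_{2,0} (trapezoid, 4 panels, h=0.2750): 3.768711
I_{1,1} = 3.871135 + (3.871135 − 4.269995)/3 = 3.738182
I_{2,1} = 3.768711 + (3.768711 − 3.871135)/3 = 3.734570
I_{2,2} = 3.734570 + (3.734570 − 3.738182)/15 = 3.734329

3.7343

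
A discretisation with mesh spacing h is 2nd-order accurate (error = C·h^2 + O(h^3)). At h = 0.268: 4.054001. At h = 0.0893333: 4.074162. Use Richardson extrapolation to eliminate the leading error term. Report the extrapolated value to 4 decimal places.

The leading error scales as h^2; refining by a factor of 3 reduces it by 3^2 = 9.
Extrapolated value = (9·A(h/3) − A(h)) / (9 − 1)
= (9·4.074162 − 4.054001) / 8
= 32.613457 / 8 = 4.076682

4.0767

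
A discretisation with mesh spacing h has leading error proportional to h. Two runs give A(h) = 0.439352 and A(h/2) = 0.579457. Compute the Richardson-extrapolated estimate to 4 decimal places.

Extrapolated value = (2·A(h/2) − A(h)) / (2 − 1)
= (2·0.579457 − 0.439352) / 1
= 0.719562 / 1 = 0.719562

0.7196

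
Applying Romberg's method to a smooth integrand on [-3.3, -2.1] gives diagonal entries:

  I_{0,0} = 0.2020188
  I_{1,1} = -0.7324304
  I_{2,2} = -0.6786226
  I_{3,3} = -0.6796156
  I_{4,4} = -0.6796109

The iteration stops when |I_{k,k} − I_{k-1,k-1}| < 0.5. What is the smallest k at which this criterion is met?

k = 2

|I_{1,1} − I_{0,0}| = 0.9344492 ≥ 0.5
|I_{2,2} − I_{1,1}| = 0.0538078 < 0.5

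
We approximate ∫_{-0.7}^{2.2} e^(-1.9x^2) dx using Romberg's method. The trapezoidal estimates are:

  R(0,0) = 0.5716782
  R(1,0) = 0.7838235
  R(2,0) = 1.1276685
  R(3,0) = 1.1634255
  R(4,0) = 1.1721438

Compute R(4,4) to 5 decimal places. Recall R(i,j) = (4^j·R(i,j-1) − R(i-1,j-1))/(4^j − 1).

Richardson extrapolation on the trapezoidal column (denominator 4−1=3):
R(1,1) = 0.7838235 + (0.7838235 − 0.5716782)/3 = 0.8545386
R(2,1) = 1.1276685 + (1.1276685 − 0.7838235)/3 = 1.2422835
R(3,1) = (4·1.1634255 − 1.1276685) / 3 = 1.1753445
R(4,1) = 1.1721438 + (1.1721438 − 1.1634255)/3 = 1.1750499
R(2,2) = 1.2422835 + (1.2422835 − 0.8545386)/15 = 1.2681332
R(3,2) = (16·1.1753445 − 1.2422835) / 15 = 1.1708819
R(4,2) = 1.1750499 + (1.1750499 − 1.1753445)/15 = 1.1750303
R(3,3) = (64·1.1708819 − 1.2681332) / 63 = 1.1693382
R(4,3) = 1.1750303 + (1.1750303 − 1.1708819)/63 = 1.1750961
R(4,4) = (256·1.1750961 − 1.1693382) / 255 = 1.1751187

1.17512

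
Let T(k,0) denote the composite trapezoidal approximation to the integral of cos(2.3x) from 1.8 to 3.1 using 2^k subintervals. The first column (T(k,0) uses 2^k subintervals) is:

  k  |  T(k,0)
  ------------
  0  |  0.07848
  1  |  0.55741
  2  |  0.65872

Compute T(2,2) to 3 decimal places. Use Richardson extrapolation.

0.691

T(1,1) = 0.55741 + (0.55741 − 0.07848)/3 = 0.71705
T(2,1) = (4·0.65872 − 0.55741) / 3 = 0.69249
T(2,2) = 0.69249 + (0.69249 − 0.71705)/15 = 0.69085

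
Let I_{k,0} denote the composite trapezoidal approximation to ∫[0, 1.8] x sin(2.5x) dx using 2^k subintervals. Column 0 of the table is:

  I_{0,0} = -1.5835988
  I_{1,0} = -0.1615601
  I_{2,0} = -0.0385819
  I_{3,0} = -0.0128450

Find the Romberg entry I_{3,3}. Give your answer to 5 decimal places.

Richardson extrapolation on the trapezoidal column (denominator 4−1=3):
I_{1,1} = -0.1615601 + (-0.1615601 − (-1.5835988))/3 = 0.3124528
I_{2,1} = (4·(-0.0385819) − (-0.1615601)) / 3 = 0.0024108
I_{3,1} = (4·(-0.0128450) − (-0.0385819)) / 3 = -0.0042660
I_{2,2} = (16·0.0024108 − 0.3124528) / 15 = -0.0182587
I_{3,2} = -0.0042660 + (-0.0042660 − 0.0024108)/15 = -0.0047111
I_{3,3} = (64·(-0.0047111) − (-0.0182587)) / 63 = -0.0044961

-0.00450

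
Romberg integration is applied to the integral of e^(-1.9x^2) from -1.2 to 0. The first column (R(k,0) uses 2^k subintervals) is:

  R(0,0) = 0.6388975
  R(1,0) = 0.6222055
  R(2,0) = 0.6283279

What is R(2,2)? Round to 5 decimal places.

R(1,1) = 0.6222055 + (0.6222055 − 0.6388975)/3 = 0.6166415
R(2,1) = (4·0.6283279 − 0.6222055) / 3 = 0.6303687
R(2,2) = (16·0.6303687 − 0.6166415) / 15 = 0.6312838
(Column j=1 coincides with Simpson's rule on the same nodes.)

0.63128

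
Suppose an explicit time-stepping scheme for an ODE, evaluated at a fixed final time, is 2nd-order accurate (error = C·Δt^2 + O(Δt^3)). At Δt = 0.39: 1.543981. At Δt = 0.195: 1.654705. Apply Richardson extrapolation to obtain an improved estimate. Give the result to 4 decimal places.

1.6916

Extrapolated value = (4·A(Δt/2) − A(Δt)) / (4 − 1)
= (4·1.654705 − 1.543981) / 3
= 5.074839 / 3 = 1.691613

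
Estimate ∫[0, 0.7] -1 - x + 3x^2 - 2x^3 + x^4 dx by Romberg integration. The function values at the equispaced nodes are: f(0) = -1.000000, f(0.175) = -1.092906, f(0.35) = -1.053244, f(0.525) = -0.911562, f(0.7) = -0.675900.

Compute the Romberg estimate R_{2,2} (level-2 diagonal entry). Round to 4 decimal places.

-0.6884

R_{0,0} (trapezoid, 1 panel, h=0.7000): -0.586565
R_{1,0} (trapezoid, 2 panels, h=0.3500): -0.661918
R_{2,0} (trapezoid, 4 panels, h=0.1750): -0.681741
R_{1,1} = -0.661918 + (-0.661918 − (-0.586565))/3 = -0.687036
R_{2,1} = -0.681741 + (-0.681741 − (-0.661918))/3 = -0.688349
R_{2,2} = -0.688349 + (-0.688349 − (-0.687036))/15 = -0.688437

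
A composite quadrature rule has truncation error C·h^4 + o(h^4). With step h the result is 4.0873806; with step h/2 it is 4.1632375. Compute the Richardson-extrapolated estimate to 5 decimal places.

4.16829

The leading error scales as h^4; refining by a factor of 2 reduces it by 2^4 = 16.
Extrapolated value = (16·A(h/2) − A(h)) / (16 − 1)
= (16·4.1632375 − 4.0873806) / 15
= 62.5244194 / 15 = 4.1682946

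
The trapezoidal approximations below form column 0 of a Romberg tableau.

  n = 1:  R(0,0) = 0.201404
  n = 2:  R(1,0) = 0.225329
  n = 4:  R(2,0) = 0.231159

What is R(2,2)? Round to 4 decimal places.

R(1,1) = 0.225329 + (0.225329 − 0.201404)/3 = 0.233304
R(2,1) = 0.231159 + (0.231159 − 0.225329)/3 = 0.233102
R(2,2) = (16·0.233102 − 0.233304) / 15 = 0.233089

0.2331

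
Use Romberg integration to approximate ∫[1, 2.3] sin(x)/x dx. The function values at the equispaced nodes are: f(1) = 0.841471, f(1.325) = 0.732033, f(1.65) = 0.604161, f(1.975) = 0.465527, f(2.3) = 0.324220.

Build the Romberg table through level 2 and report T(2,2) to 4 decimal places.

T(0,0) (trapezoid, 1 panel, h=1.3000): 0.757699
T(1,0) (trapezoid, 2 panels, h=0.6500): 0.771554
T(2,0) (trapezoid, 4 panels, h=0.3250): 0.774984
T(1,1) = 0.771554 + (0.771554 − 0.757699)/3 = 0.776172
T(2,1) = 0.774984 + (0.774984 − 0.771554)/3 = 0.776127
T(2,2) = 0.776127 + (0.776127 − 0.776172)/15 = 0.776124

0.7761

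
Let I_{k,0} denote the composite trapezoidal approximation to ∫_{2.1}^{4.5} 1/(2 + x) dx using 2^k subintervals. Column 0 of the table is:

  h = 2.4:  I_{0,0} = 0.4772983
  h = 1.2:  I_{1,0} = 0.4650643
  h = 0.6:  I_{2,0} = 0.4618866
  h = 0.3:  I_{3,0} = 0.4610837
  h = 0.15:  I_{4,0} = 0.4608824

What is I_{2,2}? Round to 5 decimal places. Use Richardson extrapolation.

Richardson extrapolation on the trapezoidal column (denominator 4−1=3):
I_{1,1} = (4·0.4650643 − 0.4772983) / 3 = 0.4609863
I_{2,1} = (4·0.4618866 − 0.4650643) / 3 = 0.4608274
I_{2,2} = 0.4608274 + (0.4608274 − 0.4609863)/15 = 0.4608168

0.46082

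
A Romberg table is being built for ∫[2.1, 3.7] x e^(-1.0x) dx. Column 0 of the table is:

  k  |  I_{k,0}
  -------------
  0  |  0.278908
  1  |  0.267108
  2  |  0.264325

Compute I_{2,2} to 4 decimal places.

0.2634

Richardson extrapolation on the trapezoidal column (denominator 4−1=3):
I_{1,1} = (4·0.267108 − 0.278908) / 3 = 0.263175
I_{2,1} = (4·0.264325 − 0.267108) / 3 = 0.263397
I_{2,2} = (16·0.263397 − 0.263175) / 15 = 0.263412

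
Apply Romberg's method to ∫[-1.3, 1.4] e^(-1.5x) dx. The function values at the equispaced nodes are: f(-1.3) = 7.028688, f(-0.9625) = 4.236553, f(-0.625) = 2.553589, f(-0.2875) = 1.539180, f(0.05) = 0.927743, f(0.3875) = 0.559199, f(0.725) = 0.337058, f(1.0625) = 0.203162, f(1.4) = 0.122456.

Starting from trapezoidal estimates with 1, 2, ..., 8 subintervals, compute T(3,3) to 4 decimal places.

4.6042

T(0,0) (trapezoid, 1 panel, h=2.7000): 9.654044
T(1,0) (trapezoid, 2 panels, h=1.3500): 6.079475
T(2,0) (trapezoid, 4 panels, h=0.6750): 4.990924
T(3,0) (trapezoid, 8 panels, h=0.3375): 4.702069
T(1,1) = 6.079475 + (6.079475 − 9.654044)/3 = 4.887952
T(2,1) = 4.990924 + (4.990924 − 6.079475)/3 = 4.628074
T(3,1) = 4.702069 + (4.702069 − 4.990924)/3 = 4.605784
T(2,2) = 4.628074 + (4.628074 − 4.887952)/15 = 4.610749
T(3,2) = 4.605784 + (4.605784 − 4.628074)/15 = 4.604298
T(3,3) = 4.604298 + (4.604298 − 4.610749)/63 = 4.604196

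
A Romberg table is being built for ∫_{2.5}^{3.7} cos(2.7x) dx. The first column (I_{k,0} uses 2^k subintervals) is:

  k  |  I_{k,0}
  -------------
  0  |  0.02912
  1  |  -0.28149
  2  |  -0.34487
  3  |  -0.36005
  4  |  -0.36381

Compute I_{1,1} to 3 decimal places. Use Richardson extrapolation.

Richardson extrapolation on the trapezoidal column (denominator 4−1=3):
I_{1,1} = -0.28149 + (-0.28149 − 0.02912)/3 = -0.38503

-0.385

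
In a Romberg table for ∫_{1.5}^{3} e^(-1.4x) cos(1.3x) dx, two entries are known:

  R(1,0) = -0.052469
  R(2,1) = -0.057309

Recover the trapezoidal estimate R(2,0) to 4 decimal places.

From R(2,1) = (4·R(2,0) − R(1,0))/3, solve for R(2,0):
4·R(2,0) = 3·(-0.057309) + (-0.052469) = -0.224396
R(2,0) = -0.056099

-0.0561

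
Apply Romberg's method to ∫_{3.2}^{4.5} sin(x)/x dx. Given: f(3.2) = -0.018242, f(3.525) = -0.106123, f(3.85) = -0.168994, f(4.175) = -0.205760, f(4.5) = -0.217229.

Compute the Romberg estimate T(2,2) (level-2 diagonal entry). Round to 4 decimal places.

T(0,0) (trapezoid, 1 panel, h=1.3000): -0.153056
T(1,0) (trapezoid, 2 panels, h=0.6500): -0.186374
T(2,0) (trapezoid, 4 panels, h=0.3250): -0.194549
T(1,1) = -0.186374 + (-0.186374 − (-0.153056))/3 = -0.197480
T(2,1) = -0.194549 + (-0.194549 − (-0.186374))/3 = -0.197274
T(2,2) = -0.197274 + (-0.197274 − (-0.197480))/15 = -0.197260

-0.1973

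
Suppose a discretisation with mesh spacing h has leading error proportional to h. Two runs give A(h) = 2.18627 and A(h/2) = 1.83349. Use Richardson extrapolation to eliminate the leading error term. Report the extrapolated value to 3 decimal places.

The leading error scales as h; refining by a factor of 2 reduces it by 2^1 = 2.
Extrapolated value = (2·A(h/2) − A(h)) / (2 − 1)
= (2·1.83349 − 2.18627) / 1
= 1.48071 / 1 = 1.48071

1.481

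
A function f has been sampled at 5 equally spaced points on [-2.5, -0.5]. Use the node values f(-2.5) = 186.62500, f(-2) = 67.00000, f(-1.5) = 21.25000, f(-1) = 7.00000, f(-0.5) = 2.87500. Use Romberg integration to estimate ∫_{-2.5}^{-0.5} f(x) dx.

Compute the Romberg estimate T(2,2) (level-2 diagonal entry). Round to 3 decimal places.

T(0,0) (trapezoid, 1 panel, h=2.0000): 189.50000
T(1,0) (trapezoid, 2 panels, h=1.0000): 116.00000
T(2,0) (trapezoid, 4 panels, h=0.5000): 95.00000
T(1,1) = 116.00000 + (116.00000 − 189.50000)/3 = 91.50000
T(2,1) = 95.00000 + (95.00000 − 116.00000)/3 = 88.00000
T(2,2) = 88.00000 + (88.00000 − 91.50000)/15 = 87.76667

87.767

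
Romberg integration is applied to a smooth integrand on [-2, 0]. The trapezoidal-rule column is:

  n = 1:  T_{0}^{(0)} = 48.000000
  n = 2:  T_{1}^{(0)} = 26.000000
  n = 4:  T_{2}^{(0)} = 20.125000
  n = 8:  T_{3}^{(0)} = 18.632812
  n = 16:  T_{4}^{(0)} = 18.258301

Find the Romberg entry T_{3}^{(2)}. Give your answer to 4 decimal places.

Richardson extrapolation on the trapezoidal column (denominator 4−1=3):
T_{2}^{(1)} = 20.125000 + (20.125000 − 26.000000)/3 = 18.166667
T_{3}^{(1)} = 18.632812 + (18.632812 − 20.125000)/3 = 18.135416
T_{3}^{(2)} = 18.135416 + (18.135416 − 18.166667)/15 = 18.133333

18.1333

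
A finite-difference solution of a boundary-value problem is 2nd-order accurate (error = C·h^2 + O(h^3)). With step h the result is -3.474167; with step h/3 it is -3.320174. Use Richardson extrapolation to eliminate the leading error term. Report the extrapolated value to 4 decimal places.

The leading error scales as h^2; refining by a factor of 3 reduces it by 3^2 = 9.
Extrapolated value = (9·A(h/3) − A(h)) / (9 − 1)
= (9·(-3.320174) − (-3.474167)) / 8
= -26.407399 / 8 = -3.300925

-3.3009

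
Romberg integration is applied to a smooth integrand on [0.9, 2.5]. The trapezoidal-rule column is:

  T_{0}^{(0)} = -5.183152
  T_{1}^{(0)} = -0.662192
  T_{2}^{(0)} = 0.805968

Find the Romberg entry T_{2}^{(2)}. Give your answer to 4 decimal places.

T_{1}^{(1)} = (4·(-0.662192) − (-5.183152)) / 3 = 0.844795
T_{2}^{(1)} = (4·0.805968 − (-0.662192)) / 3 = 1.295355
T_{2}^{(2)} = 1.295355 + (1.295355 − 0.844795)/15 = 1.325392

1.3254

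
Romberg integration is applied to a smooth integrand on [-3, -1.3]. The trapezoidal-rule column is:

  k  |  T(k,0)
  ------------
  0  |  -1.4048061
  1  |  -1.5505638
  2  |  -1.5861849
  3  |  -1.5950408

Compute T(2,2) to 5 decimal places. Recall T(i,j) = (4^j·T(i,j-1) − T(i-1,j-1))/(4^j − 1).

-1.59799

Richardson extrapolation on the trapezoidal column (denominator 4−1=3):
T(1,1) = -1.5505638 + (-1.5505638 − (-1.4048061))/3 = -1.5991497
T(2,1) = -1.5861849 + (-1.5861849 − (-1.5505638))/3 = -1.5980586
T(2,2) = -1.5980586 + (-1.5980586 − (-1.5991497))/15 = -1.5979859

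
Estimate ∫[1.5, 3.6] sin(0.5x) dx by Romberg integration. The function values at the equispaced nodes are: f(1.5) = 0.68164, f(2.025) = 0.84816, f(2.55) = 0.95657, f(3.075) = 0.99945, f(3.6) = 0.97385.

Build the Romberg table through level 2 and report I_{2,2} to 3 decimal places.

1.918

I_{0,0} (trapezoid, 1 panel, h=2.1000): 1.73826
I_{1,0} (trapezoid, 2 panels, h=1.0500): 1.87353
I_{2,0} (trapezoid, 4 panels, h=0.5250): 1.90676
I_{1,1} = 1.87353 + (1.87353 − 1.73826)/3 = 1.91862
I_{2,1} = 1.90676 + (1.90676 − 1.87353)/3 = 1.91784
I_{2,2} = 1.91784 + (1.91784 − 1.91862)/15 = 1.91779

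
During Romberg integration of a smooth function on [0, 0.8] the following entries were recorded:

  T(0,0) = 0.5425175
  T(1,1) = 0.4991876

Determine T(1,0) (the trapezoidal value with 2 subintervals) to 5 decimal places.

From T(1,1) = (4·T(1,0) − T(0,0))/3, solve for T(1,0):
4·T(1,0) = 3·0.4991876 + 0.5425175 = 2.0400803
T(1,0) = 0.5100201

0.51002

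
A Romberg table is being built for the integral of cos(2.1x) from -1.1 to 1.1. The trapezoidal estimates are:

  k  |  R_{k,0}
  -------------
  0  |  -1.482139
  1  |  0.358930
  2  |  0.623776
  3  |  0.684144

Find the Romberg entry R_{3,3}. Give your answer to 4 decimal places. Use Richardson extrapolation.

0.7039

Richardson extrapolation on the trapezoidal column (denominator 4−1=3):
R_{1,1} = (4·0.358930 − (-1.482139)) / 3 = 0.972620
R_{2,1} = (4·0.623776 − 0.358930) / 3 = 0.712058
R_{3,1} = 0.684144 + (0.684144 − 0.623776)/3 = 0.704267
R_{2,2} = (16·0.712058 − 0.972620) / 15 = 0.694687
R_{3,2} = 0.704267 + (0.704267 − 0.712058)/15 = 0.703748
R_{3,3} = 0.703748 + (0.703748 − 0.694687)/63 = 0.703892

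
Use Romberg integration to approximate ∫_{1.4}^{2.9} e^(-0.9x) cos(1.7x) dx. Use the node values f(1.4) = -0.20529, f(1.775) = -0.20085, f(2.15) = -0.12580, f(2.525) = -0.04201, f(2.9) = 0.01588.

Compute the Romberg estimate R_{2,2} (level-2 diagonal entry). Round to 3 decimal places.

R_{0,0} (trapezoid, 1 panel, h=1.5000): -0.14206
R_{1,0} (trapezoid, 2 panels, h=0.7500): -0.16538
R_{2,0} (trapezoid, 4 panels, h=0.3750): -0.17376
R_{1,1} = -0.16538 + (-0.16538 − (-0.14206))/3 = -0.17315
R_{2,1} = -0.17376 + (-0.17376 − (-0.16538))/3 = -0.17655
R_{2,2} = -0.17655 + (-0.17655 − (-0.17315))/15 = -0.17678

-0.177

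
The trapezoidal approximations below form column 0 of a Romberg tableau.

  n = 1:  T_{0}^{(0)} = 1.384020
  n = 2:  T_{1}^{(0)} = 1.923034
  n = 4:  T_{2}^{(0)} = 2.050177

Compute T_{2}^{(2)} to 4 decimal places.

Richardson extrapolation on the trapezoidal column (denominator 4−1=3):
T_{1}^{(1)} = (4·1.923034 − 1.384020) / 3 = 2.102705
T_{2}^{(1)} = (4·2.050177 − 1.923034) / 3 = 2.092558
T_{2}^{(2)} = 2.092558 + (2.092558 − 2.102705)/15 = 2.091882

2.0919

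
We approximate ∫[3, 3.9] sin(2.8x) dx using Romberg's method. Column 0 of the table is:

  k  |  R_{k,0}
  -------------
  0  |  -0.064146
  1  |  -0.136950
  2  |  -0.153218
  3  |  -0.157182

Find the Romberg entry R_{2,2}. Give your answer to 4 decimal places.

Richardson extrapolation on the trapezoidal column (denominator 4−1=3):
R_{1,1} = (4·(-0.136950) − (-0.064146)) / 3 = -0.161218
R_{2,1} = (4·(-0.153218) − (-0.136950)) / 3 = -0.158641
R_{2,2} = (16·(-0.158641) − (-0.161218)) / 15 = -0.158469

-0.1585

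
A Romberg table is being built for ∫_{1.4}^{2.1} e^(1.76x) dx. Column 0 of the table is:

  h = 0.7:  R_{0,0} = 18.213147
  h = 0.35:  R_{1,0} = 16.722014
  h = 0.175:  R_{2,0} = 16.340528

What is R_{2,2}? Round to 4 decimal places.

16.2126

R_{1,1} = (4·16.722014 − 18.213147) / 3 = 16.224970
R_{2,1} = (4·16.340528 − 16.722014) / 3 = 16.213366
R_{2,2} = (16·16.213366 − 16.224970) / 15 = 16.212592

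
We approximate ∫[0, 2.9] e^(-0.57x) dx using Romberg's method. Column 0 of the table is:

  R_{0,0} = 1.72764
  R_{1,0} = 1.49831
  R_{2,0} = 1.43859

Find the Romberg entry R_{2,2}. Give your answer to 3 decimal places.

Richardson extrapolation on the trapezoidal column (denominator 4−1=3):
R_{1,1} = 1.49831 + (1.49831 − 1.72764)/3 = 1.42187
R_{2,1} = 1.43859 + (1.43859 − 1.49831)/3 = 1.41868
R_{2,2} = 1.41868 + (1.41868 − 1.42187)/15 = 1.41847

1.418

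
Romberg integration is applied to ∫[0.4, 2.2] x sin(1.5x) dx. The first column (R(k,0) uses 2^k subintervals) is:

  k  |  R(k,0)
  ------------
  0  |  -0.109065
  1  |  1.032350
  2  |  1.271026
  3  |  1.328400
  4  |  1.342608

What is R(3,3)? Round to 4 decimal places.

1.3473

R(1,1) = (4·1.032350 − (-0.109065)) / 3 = 1.412822
R(2,1) = (4·1.271026 − 1.032350) / 3 = 1.350585
R(3,1) = 1.328400 + (1.328400 − 1.271026)/3 = 1.347525
R(2,2) = (16·1.350585 − 1.412822) / 15 = 1.346436
R(3,2) = (16·1.347525 − 1.350585) / 15 = 1.347321
R(3,3) = (64·1.347321 − 1.346436) / 63 = 1.347335
(Column j=1 coincides with Simpson's rule on the same nodes.)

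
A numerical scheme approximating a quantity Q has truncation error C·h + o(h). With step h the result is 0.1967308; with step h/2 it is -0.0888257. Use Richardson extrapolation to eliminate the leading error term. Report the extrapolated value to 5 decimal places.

-0.37438

Extrapolated value = (2·A(h/2) − A(h)) / (2 − 1)
= (2·(-0.0888257) − 0.1967308) / 1
= -0.3743822 / 1 = -0.3743822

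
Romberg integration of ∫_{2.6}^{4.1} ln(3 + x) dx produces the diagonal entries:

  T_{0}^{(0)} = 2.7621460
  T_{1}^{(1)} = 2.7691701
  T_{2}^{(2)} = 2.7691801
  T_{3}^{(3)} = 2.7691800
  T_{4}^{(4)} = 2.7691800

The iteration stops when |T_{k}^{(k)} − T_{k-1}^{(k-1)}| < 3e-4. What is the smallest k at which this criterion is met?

|T_{1}^{(1)} − T_{0}^{(0)}| = 0.0070241 ≥ 3e-4
|T_{2}^{(2)} − T_{1}^{(1)}| = 0.0000100 < 3e-4

k = 2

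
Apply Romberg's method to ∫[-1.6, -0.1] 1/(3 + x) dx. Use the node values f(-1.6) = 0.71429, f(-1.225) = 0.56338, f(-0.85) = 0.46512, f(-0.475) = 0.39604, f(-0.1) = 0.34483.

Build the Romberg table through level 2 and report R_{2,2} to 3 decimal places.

0.728

R_{0,0} (trapezoid, 1 panel, h=1.5000): 0.79434
R_{1,0} (trapezoid, 2 panels, h=0.7500): 0.74601
R_{2,0} (trapezoid, 4 panels, h=0.3750): 0.73279
R_{1,1} = 0.74601 + (0.74601 − 0.79434)/3 = 0.72990
R_{2,1} = 0.73279 + (0.73279 − 0.74601)/3 = 0.72838
R_{2,2} = 0.72838 + (0.72838 − 0.72990)/15 = 0.72828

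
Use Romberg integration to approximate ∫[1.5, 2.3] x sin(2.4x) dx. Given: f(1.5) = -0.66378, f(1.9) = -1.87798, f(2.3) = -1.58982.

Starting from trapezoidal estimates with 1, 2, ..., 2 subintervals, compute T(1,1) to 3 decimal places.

-1.302

T(0,0) (trapezoid, 1 panel, h=0.8000): -0.90144
T(1,0) (trapezoid, 2 panels, h=0.4000): -1.20191
T(1,1) = -1.20191 + (-1.20191 − (-0.90144))/3 = -1.30207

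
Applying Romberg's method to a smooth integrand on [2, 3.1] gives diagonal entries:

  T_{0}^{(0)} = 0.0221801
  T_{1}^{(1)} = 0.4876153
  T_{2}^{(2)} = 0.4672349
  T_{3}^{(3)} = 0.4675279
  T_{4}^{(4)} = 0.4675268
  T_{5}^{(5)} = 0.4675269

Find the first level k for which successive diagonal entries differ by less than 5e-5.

k = 4

|T_{1}^{(1)} − T_{0}^{(0)}| = 0.4654352 ≥ 5e-5
|T_{2}^{(2)} − T_{1}^{(1)}| = 0.0203804 ≥ 5e-5
|T_{3}^{(3)} − T_{2}^{(2)}| = 0.0002930 ≥ 5e-5
|T_{4}^{(4)} − T_{3}^{(3)}| = 0.0000011 < 5e-5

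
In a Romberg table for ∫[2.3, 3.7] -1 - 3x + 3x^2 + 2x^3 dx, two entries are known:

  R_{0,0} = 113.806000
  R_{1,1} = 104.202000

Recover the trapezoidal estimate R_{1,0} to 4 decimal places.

106.6030

From R_{1,1} = (4·R_{1,0} − R_{0,0})/3, solve for R_{1,0}:
4·R_{1,0} = 3·104.202000 + 113.806000 = 426.412000
R_{1,0} = 106.603000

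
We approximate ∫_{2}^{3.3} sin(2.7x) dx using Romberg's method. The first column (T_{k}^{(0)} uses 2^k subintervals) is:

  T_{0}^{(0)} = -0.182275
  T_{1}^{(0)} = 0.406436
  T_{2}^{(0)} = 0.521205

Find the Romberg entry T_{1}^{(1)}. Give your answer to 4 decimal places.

0.6027

T_{1}^{(1)} = (4·0.406436 − (-0.182275)) / 3 = 0.602673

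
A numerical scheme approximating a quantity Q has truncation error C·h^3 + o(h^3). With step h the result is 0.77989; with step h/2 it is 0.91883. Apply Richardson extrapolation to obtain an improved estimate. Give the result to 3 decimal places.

0.939

The leading error scales as h^3; refining by a factor of 2 reduces it by 2^3 = 8.
Extrapolated value = (8·A(h/2) − A(h)) / (8 − 1)
= (8·0.91883 − 0.77989) / 7
= 6.57075 / 7 = 0.93868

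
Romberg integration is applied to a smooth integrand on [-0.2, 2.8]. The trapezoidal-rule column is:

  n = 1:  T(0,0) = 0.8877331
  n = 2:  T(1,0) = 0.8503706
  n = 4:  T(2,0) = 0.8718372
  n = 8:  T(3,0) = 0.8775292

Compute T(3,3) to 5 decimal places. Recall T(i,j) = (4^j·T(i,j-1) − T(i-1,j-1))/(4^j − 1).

Richardson extrapolation on the trapezoidal column (denominator 4−1=3):
T(1,1) = 0.8503706 + (0.8503706 − 0.8877331)/3 = 0.8379164
T(2,1) = 0.8718372 + (0.8718372 − 0.8503706)/3 = 0.8789927
T(3,1) = (4·0.8775292 − 0.8718372) / 3 = 0.8794265
T(2,2) = 0.8789927 + (0.8789927 − 0.8379164)/15 = 0.8817311
T(3,2) = 0.8794265 + (0.8794265 − 0.8789927)/15 = 0.8794554
T(3,3) = (64·0.8794554 − 0.8817311) / 63 = 0.8794193

0.87942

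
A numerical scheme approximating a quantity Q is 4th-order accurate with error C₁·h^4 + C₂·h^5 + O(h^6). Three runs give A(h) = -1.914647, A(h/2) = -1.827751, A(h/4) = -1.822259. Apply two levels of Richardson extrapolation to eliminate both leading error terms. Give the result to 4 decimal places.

-1.8219

First eliminate the h^4 term (factor 2^4 = 16):
  B₁ = (16·(-1.827751) − (-1.914647))/15 = -1.821958
  B₂ = (16·(-1.822259) − (-1.827751))/15 = -1.821893
Then eliminate the h^5 term (factor 2^5 = 32):
  (32·(-1.821893) − (-1.821958))/31 = -1.821891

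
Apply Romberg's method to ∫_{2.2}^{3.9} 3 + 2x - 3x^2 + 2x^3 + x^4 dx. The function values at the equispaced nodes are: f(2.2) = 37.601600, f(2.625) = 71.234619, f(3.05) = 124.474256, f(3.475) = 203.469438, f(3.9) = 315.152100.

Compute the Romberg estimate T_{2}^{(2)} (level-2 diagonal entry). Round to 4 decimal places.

T_{0}^{(0)} (trapezoid, 1 panel, h=1.7000): 299.840645
T_{1}^{(0)} (trapezoid, 2 panels, h=0.8500): 255.723440
T_{2}^{(0)} (trapezoid, 4 panels, h=0.4250): 244.610944
T_{1}^{(1)} = 255.723440 + (255.723440 − 299.840645)/3 = 241.017705
T_{2}^{(1)} = 244.610944 + (244.610944 − 255.723440)/3 = 240.906779
T_{2}^{(2)} = 240.906779 + (240.906779 − 241.017705)/15 = 240.899384

240.8994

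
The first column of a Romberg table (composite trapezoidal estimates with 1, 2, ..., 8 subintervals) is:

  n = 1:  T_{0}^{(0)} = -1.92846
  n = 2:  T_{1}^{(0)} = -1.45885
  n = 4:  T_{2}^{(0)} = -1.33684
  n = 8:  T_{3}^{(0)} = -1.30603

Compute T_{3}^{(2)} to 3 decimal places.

-1.296

T_{2}^{(1)} = (4·(-1.33684) − (-1.45885)) / 3 = -1.29617
T_{3}^{(1)} = (4·(-1.30603) − (-1.33684)) / 3 = -1.29576
T_{3}^{(2)} = -1.29576 + (-1.29576 − (-1.29617))/15 = -1.29573
(Column j=1 coincides with Simpson's rule on the same nodes.)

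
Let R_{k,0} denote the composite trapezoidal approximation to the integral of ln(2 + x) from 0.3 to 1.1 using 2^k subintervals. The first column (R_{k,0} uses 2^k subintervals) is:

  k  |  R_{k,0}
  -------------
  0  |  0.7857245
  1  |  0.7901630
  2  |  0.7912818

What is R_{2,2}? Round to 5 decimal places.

0.79166

R_{1,1} = (4·0.7901630 − 0.7857245) / 3 = 0.7916425
R_{2,1} = 0.7912818 + (0.7912818 − 0.7901630)/3 = 0.7916547
R_{2,2} = 0.7916547 + (0.7916547 − 0.7916425)/15 = 0.7916555
(Column j=1 coincides with Simpson's rule on the same nodes.)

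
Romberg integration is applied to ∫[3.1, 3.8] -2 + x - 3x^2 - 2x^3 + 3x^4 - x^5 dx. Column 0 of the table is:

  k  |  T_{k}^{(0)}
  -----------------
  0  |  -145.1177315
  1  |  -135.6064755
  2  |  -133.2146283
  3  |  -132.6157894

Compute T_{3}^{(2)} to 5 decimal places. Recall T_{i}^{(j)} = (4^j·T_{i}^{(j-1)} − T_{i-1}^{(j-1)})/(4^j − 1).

-132.41610

Richardson extrapolation on the trapezoidal column (denominator 4−1=3):
T_{2}^{(1)} = -133.2146283 + (-133.2146283 − (-135.6064755))/3 = -132.4173459
T_{3}^{(1)} = -132.6157894 + (-132.6157894 − (-133.2146283))/3 = -132.4161764
T_{3}^{(2)} = -132.4161764 + (-132.4161764 − (-132.4173459))/15 = -132.4160984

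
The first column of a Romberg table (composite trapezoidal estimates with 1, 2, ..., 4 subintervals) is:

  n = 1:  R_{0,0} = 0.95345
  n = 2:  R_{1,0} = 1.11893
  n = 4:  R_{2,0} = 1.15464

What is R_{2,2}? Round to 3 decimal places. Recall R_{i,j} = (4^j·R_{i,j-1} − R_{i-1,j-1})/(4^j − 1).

1.166

Richardson extrapolation on the trapezoidal column (denominator 4−1=3):
R_{1,1} = 1.11893 + (1.11893 − 0.95345)/3 = 1.17409
R_{2,1} = (4·1.15464 − 1.11893) / 3 = 1.16654
R_{2,2} = (16·1.16654 − 1.17409) / 15 = 1.16604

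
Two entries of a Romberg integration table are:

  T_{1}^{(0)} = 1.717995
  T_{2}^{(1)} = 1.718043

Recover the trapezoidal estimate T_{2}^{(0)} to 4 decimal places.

From T_{2}^{(1)} = (4·T_{2}^{(0)} − T_{1}^{(0)})/3, solve for T_{2}^{(0)}:
4·T_{2}^{(0)} = 3·1.718043 + 1.717995 = 6.872124
T_{2}^{(0)} = 1.718031

1.7180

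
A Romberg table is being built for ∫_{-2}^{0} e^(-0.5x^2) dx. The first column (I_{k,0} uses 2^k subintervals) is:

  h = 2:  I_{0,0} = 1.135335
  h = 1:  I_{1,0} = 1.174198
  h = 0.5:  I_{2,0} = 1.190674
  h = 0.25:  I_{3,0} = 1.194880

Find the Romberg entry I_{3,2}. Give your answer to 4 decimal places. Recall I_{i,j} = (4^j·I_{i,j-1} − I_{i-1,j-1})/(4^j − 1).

Richardson extrapolation on the trapezoidal column (denominator 4−1=3):
I_{2,1} = 1.190674 + (1.190674 − 1.174198)/3 = 1.196166
I_{3,1} = (4·1.194880 − 1.190674) / 3 = 1.196282
I_{3,2} = 1.196282 + (1.196282 − 1.196166)/15 = 1.196290

1.1963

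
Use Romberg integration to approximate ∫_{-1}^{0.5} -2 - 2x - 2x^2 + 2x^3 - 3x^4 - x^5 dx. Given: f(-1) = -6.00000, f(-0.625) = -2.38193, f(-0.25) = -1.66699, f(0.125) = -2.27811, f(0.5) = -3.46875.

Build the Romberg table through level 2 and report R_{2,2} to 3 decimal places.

R_{0,0} (trapezoid, 1 panel, h=1.5000): -7.10156
R_{1,0} (trapezoid, 2 panels, h=0.7500): -4.80102
R_{2,0} (trapezoid, 4 panels, h=0.3750): -4.14803
R_{1,1} = -4.80102 + (-4.80102 − (-7.10156))/3 = -4.03417
R_{2,1} = -4.14803 + (-4.14803 − (-4.80102))/3 = -3.93037
R_{2,2} = -3.93037 + (-3.93037 − (-4.03417))/15 = -3.92345

-3.923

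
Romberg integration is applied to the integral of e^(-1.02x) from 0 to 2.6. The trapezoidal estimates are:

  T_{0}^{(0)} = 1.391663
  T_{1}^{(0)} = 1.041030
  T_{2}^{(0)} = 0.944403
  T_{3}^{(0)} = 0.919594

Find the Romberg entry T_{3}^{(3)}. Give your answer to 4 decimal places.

0.9113

T_{1}^{(1)} = 1.041030 + (1.041030 − 1.391663)/3 = 0.924152
T_{2}^{(1)} = (4·0.944403 − 1.041030) / 3 = 0.912194
T_{3}^{(1)} = (4·0.919594 − 0.944403) / 3 = 0.911324
T_{2}^{(2)} = (16·0.912194 − 0.924152) / 15 = 0.911397
T_{3}^{(2)} = (16·0.911324 − 0.912194) / 15 = 0.911266
T_{3}^{(3)} = (64·0.911266 − 0.911397) / 63 = 0.911264
(Column j=1 coincides with Simpson's rule on the same nodes.)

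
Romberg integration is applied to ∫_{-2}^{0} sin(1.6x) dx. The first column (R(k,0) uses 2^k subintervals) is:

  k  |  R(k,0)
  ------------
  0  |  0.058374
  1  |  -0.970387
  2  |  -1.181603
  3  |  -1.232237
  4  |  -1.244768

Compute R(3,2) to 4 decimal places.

-1.2489

Richardson extrapolation on the trapezoidal column (denominator 4−1=3):
R(2,1) = -1.181603 + (-1.181603 − (-0.970387))/3 = -1.252008
R(3,1) = -1.232237 + (-1.232237 − (-1.181603))/3 = -1.249115
R(3,2) = -1.249115 + (-1.249115 − (-1.252008))/15 = -1.248922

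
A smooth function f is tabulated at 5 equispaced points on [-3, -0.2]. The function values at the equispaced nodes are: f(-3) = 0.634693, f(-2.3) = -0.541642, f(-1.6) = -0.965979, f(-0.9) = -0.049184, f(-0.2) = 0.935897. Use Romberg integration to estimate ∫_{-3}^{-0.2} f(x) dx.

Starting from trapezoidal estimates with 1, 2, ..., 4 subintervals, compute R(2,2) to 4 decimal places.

-0.6068

R(0,0) (trapezoid, 1 panel, h=2.8000): 2.198826
R(1,0) (trapezoid, 2 panels, h=1.4000): -0.252958
R(2,0) (trapezoid, 4 panels, h=0.7000): -0.540057
R(1,1) = -0.252958 + (-0.252958 − 2.198826)/3 = -1.070219
R(2,1) = -0.540057 + (-0.540057 − (-0.252958))/3 = -0.635757
R(2,2) = -0.635757 + (-0.635757 − (-1.070219))/15 = -0.606793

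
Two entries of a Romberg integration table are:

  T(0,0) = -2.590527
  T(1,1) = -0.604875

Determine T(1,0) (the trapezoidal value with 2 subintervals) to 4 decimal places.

-1.1013

From T(1,1) = (4·T(1,0) − T(0,0))/3, solve for T(1,0):
4·T(1,0) = 3·(-0.604875) + (-2.590527) = -4.405152
T(1,0) = -1.101288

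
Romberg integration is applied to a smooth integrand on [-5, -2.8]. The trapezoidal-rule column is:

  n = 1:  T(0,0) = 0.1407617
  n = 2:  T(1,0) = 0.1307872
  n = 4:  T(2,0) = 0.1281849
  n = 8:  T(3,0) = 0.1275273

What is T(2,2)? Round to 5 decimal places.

0.12731

T(1,1) = (4·0.1307872 − 0.1407617) / 3 = 0.1274624
T(2,1) = 0.1281849 + (0.1281849 − 0.1307872)/3 = 0.1273175
T(2,2) = 0.1273175 + (0.1273175 − 0.1274624)/15 = 0.1273078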